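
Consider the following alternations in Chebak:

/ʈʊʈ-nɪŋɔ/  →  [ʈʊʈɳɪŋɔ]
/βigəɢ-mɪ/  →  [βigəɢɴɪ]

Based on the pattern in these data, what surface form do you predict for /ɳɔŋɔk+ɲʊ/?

The data show progressive place assimilation: /n/ → [ɳ] after /ʈ/; /m/ → [ɴ] after /ɢ/. In each pair only place changes, matching the preceding consonant, while manner and voice stay constant.
/ɲ/ is a voiced palatal nasal. The preceding trigger /k/ is velar, so /ɲ/ must become velar as well.
The voiced velar nasal is [ŋ], so /ɲ/ → [ŋ].

[ɳɔŋɔkŋʊ]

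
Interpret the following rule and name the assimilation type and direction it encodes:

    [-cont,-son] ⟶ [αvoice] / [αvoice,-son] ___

progressive voicing assimilation

The rule copies [voice] from the environment onto the target, so the assimilating feature is voicing.
Since the environment is written before the underscore, the trigger precedes the target; the direction is progressive.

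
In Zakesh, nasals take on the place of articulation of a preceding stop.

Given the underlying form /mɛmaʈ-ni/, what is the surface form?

[mɛmaʈɳi]

/n/ is a voiced alveolar nasal. The preceding trigger /ʈ/ is retroflex, so /n/ must become retroflex as well.
The voiced retroflex nasal is [ɳ], so /n/ → [ɳ].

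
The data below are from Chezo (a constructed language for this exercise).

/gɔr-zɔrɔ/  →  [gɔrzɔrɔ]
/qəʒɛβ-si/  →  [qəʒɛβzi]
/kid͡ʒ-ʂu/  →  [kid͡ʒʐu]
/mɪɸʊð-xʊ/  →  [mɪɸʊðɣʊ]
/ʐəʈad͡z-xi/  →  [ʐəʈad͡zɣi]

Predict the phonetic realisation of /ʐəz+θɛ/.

[ʐəzðɛ]

The data show progressive voicing assimilation: /s/ → [z] after /β/; /ʂ/ → [ʐ] after /d͡ʒ/; /x/ → [ɣ] after /ð/; /x/ → [ɣ] after /d͡z/. In each pair only voicing changes, matching the preceding consonant, while place and manner stay constant.
Nothing changes in [gɔrzɔrɔ]: there the adjacent consonants already agree in voicing (/z/ and /r/ are both voiced), so this form is consistent with the same rule.
The rule targets /θ/ (voiceless dental fricative), which sits after the trigger /z/ (voiced).
Changing only its voicing to voiced gives [ð] — the voiced dental fricative.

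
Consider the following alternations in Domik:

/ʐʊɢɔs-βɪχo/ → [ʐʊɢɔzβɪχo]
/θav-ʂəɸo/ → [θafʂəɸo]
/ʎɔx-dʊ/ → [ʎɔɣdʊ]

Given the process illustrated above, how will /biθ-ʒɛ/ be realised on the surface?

[biðʒɛ]

The data show regressive voicing assimilation: /s/ → [z] before /β/; /v/ → [f] before /ʂ/; /x/ → [ɣ] before /d/. In each pair only voicing changes, matching the following consonant, while place and manner stay constant.
/θ/ is a voiceless dental fricative. The following trigger /ʒ/ is voiced, so /θ/ must become voiced as well.
The voiced dental fricative is [ð], so /θ/ → [ð].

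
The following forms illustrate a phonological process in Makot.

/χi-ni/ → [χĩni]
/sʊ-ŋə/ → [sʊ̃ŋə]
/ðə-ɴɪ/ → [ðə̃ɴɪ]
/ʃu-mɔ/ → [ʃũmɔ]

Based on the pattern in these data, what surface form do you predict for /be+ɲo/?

[bẽɲo]

The data show regressive nasality assimilation (vowel nasalisation): /i/ → [ĩ] before /n/; /ʊ/ → [ʊ̃] before /ŋ/; /ə/ → [ə̃] before /ɴ/; /u/ → [ũ] before /m/ — a vowel is nasalised by an immediately following nasal consonant.
The vowel /e/ is adjacent to the following nasal /ɲ/, so it acquires [+nasal] and surfaces as [ẽ].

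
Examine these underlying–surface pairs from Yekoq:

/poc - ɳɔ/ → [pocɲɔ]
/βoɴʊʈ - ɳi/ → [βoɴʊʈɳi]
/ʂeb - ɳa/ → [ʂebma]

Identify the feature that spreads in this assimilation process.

The segment that alternates is /ɳ/, which surfaces as [ɲ] when adjacent to /c/.
/ɳ/ is retroflex while /c/ is palatal; the output [ɲ] is palatal, matching the trigger — so the feature that spreads is place.
Checking the remaining alternation: /ɳ/ → [m] after /b/ (retroflex → bilabial, matching bilabial) — only place changes, and always toward the preceding segment.
Nothing changes in [βoɴʊʈɳi]: there the adjacent consonants already agree in place (/ɳ/ and /ʈ/ are both retroflex), so this form is consistent with the same rule.

place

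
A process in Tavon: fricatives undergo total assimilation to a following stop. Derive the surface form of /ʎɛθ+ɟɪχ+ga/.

[ʎɛɟɟɪgga]

/θ/ is the segment targeted by the rule; it sits immediately before /ɟ/, so it assimilates completely and surfaces as [ɟ].
The same rule applies at the second boundary: /χ/ → [g] next to /g/.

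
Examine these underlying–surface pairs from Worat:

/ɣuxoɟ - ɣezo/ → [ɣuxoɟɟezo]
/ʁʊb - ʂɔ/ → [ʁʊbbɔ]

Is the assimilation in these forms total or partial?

Comparing underlying and surface forms, /ɣ/ → [ɟ] is the alternation; the neighbouring /ɟ/ is constant.
The output [ɟ] is identical to the trigger /ɟ/ — every feature (place, manner, voicing) has been copied — so this is total assimilation.
The remaining alternation confirms this: /ʂ/ → [b] after /b/ — in each case the output is a copy of the preceding consonant.

total assimilation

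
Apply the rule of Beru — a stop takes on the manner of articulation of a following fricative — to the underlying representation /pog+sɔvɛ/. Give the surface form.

The rule targets /g/ (voiced velar stop), which sits before the trigger /s/ (fricative).
Changing only its manner to fricative gives [ɣ] — the voiced velar fricative.

[poɣsɔvɛ]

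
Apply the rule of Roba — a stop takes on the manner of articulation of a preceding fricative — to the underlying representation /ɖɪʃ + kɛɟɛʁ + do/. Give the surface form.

[ɖɪʃxɛɟɛʁzo]

The rule targets /k/ (voiceless velar stop), which sits after the trigger /ʃ/ (fricative).
The voiceless velar fricative is [x], so /k/ → [x].
The same rule applies at the second boundary: /d/ → [z] next to /ʁ/.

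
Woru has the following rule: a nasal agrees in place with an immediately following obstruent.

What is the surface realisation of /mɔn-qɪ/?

/n/ is a voiced alveolar nasal. The following trigger /q/ is uvular, so /n/ must become uvular as well.
Changing only its place to uvular gives [ɴ] — the voiced uvular nasal.

[mɔɴqɪ]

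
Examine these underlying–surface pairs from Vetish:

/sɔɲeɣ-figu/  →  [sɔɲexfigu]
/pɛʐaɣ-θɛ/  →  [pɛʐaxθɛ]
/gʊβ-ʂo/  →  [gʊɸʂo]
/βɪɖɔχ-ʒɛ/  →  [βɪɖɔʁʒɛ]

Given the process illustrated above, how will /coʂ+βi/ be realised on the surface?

[coʐβi]

The data show regressive voicing assimilation: /ɣ/ → [x] before /f/; /ɣ/ → [x] before /θ/; /β/ → [ɸ] before /ʂ/; /χ/ → [ʁ] before /ʒ/. In each pair only voicing changes, matching the following consonant, while place and manner stay constant.
The rule targets /ʂ/ (voiceless retroflex fricative), which sits before the trigger /β/ (voiced).
Changing only its voicing to voiced gives [ʐ] — the voiced retroflex fricative.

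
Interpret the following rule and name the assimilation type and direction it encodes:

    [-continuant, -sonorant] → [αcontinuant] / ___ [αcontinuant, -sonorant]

regressive manner assimilation

The shared variable α links the value of [continuant] on the target to that of the neighbouring obstruent. [continuant] distinguishes stops from fricatives — a manner-of-articulation feature — so this is manner assimilation.
Since the environment is written after the underscore, the trigger follows the target; the direction is regressive.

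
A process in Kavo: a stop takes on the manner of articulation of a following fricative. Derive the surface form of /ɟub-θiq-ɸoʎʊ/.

/b/ is a voiced bilabial stop. The following trigger /θ/ is a fricative, so /b/ must become a fricative as well.
A voiced bilabial fricative is [β], so the surface segment is [β].
At the second juncture, /q/ likewise becomes [χ] adjacent to /ɸ/.

[ɟuβθiχɸoʎʊ]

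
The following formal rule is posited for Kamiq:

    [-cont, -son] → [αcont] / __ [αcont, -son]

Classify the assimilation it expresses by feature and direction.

regressive manner assimilation

The shared variable α links the value of [cont] on the target to that of the neighbouring obstruent. [cont] distinguishes stops from fricatives — a manner-of-articulation feature — so this is manner assimilation.
The conditioning segment sits to the right of the focus bar, meaning the trigger follows the segment that changes — regressive assimilation.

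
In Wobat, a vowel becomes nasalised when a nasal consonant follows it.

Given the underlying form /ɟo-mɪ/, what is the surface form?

/o/ sits next to the nasal /m/ and is therefore nasalised to [õ].

[ɟõmɪ]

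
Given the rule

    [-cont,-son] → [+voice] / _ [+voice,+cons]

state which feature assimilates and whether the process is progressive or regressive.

The target ([-cont,-son], stops) acquires [+voice] next to a voiced consonant ([+voice,+cons]) — it takes on the voicing of its neighbour, so the feature that spreads is voicing.
Since the environment is written after the underscore, the trigger follows the target; the direction is regressive.

regressive voicing assimilation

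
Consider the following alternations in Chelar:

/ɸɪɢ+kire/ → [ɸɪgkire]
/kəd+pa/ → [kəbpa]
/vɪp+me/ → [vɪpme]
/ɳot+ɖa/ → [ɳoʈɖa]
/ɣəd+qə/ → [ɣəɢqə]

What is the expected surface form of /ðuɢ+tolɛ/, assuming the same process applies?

[ðudtolɛ]

The data show regressive place assimilation: /ɢ/ → [g] before /k/; /d/ → [b] before /p/; /t/ → [ʈ] before /ɖ/; /d/ → [ɢ] before /q/. In each pair only place changes, matching the following consonant, while manner and voice stay constant.
No alternation appears in [vɪpme]: there the adjacent consonants already agree in place (/p/ and /m/ are both bilabial), so this form is consistent with the same rule.
The rule targets /ɢ/ (voiced uvular stop), which sits before the trigger /t/ (alveolar).
A voiced alveolar stop is [d], so the surface segment is [d].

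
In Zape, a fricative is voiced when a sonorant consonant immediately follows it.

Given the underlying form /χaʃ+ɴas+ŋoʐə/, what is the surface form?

[χaʒɴazŋoʐə]

/ʃ/ is a voiceless postalveolar fricative. The following trigger /ɴ/ is voiced, so /ʃ/ must become voiced as well.
The voiced postalveolar fricative is [ʒ], so /ʃ/ → [ʒ].
The same rule applies at the second boundary: /s/ → [z] next to /ŋ/.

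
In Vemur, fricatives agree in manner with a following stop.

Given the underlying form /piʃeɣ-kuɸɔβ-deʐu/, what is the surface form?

[piʃegkuɸɔbdeʐu]

The rule targets /ɣ/ (voiced velar fricative), which sits before the trigger /k/ (stop).
A voiced velar stop is [g], so the surface segment is [g].
The same rule applies at the second boundary: /β/ → [b] next to /d/.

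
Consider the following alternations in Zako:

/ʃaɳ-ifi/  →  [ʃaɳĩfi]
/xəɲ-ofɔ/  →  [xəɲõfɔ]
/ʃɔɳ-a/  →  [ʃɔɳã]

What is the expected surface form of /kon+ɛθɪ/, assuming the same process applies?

[konɛ̃θɪ]

The data show progressive nasality assimilation (vowel nasalisation): /i/ → [ĩ] after /ɳ/; /o/ → [õ] after /ɲ/; /a/ → [ã] after /ɳ/ — a vowel is nasalised by an immediately preceding nasal consonant.
The vowel /ɛ/ is adjacent to the preceding nasal /n/, so it acquires [+nasal] and surfaces as [ɛ̃].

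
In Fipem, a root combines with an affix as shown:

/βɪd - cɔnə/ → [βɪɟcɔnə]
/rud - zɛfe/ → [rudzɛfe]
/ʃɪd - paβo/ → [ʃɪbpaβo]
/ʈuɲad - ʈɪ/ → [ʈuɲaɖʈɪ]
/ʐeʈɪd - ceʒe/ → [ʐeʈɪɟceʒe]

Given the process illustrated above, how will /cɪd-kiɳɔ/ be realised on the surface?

The data show regressive place assimilation: /d/ → [ɟ] before /c/; /d/ → [b] before /p/; /d/ → [ɖ] before /ʈ/. In each pair only place changes, matching the following consonant, while manner and voice stay constant.
Nothing changes in [rudzɛfe]: there the adjacent consonants already agree in place (/d/ and /z/ are both alveolar), so this form is consistent with the same rule.
The rule targets /d/ (voiced alveolar stop), which sits before the trigger /k/ (velar).
A voiced velar stop is [g], so the surface segment is [g].

[cɪgkiɳɔ]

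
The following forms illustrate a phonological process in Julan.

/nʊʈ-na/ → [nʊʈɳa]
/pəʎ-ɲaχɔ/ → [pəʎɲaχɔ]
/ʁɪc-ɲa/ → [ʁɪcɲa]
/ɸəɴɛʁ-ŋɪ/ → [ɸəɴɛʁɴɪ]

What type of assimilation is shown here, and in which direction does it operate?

Underlying /n/ is realised as [ɳ] next to /ʈ/; /ʈ/ itself does not change.
/n/ is alveolar while /ʈ/ is retroflex; the output [ɳ] is retroflex, matching the trigger — so the feature that spreads is place.
Manner and voice are unchanged, so the assimilation is partial, not total.
Checking the remaining alternation: /ŋ/ → [ɴ] after /ʁ/ (velar → uvular, matching uvular) — only place changes, and always toward the preceding segment.
Nothing changes in [pəʎɲaχɔ], [ʁɪcɲa]: there the adjacent consonants already agree in place (/ɲ/ and /ʎ/ are both palatal; /ɲ/ and /c/ are both palatal), so these forms are consistent with the same rule.
Since the segment that changes follows the conditioning segment, the assimilation is progressive.

progressive place assimilation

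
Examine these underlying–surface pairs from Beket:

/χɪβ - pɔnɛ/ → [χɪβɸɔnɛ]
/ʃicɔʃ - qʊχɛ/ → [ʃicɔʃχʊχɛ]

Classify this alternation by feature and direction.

progressive manner assimilation

The segment that alternates is /p/, which surfaces as [ɸ] when adjacent to /β/.
/p/ is a stop while /β/ is a fricative; the output [ɸ] is a fricative, matching the trigger — so the feature that spreads is manner.
Place and voice are unchanged, so the assimilation is partial, not total.
The same holds elsewhere in the data: /q/ → [χ] after /ʃ/ (stop → fricative, matching a fricative) — only manner changes, and always toward the preceding segment.
The trigger is the preceding segment, so the direction is progressive (perseverative).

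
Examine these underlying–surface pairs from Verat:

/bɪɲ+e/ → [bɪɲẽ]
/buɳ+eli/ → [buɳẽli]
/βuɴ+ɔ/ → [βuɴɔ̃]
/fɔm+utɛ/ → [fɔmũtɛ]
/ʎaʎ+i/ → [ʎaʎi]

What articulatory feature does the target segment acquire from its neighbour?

nasality

The vowel /e/ surfaces as nasalised [ẽ] next to the preceding nasal /ɲ/ — it has acquired the [+nasal] feature of its neighbour.
Likewise in the remaining data: /e/ → [ẽ] after /ɳ/; /ɔ/ → [ɔ̃] after /ɴ/; /u/ → [ũ] after /m/ — each time a vowel is nasalised next to a preceding nasal.
No change occurs in [ʎaʎi] because the vowel at the boundary is adjacent to an oral consonant, not a nasal (/i/ next to /ʎ/).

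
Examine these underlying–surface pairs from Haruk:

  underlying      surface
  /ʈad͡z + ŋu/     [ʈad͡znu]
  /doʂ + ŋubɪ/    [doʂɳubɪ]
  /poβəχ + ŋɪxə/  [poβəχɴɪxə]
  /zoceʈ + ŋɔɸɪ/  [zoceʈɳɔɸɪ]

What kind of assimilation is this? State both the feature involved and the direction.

The segment that alternates is /ŋ/, which surfaces as [n] when adjacent to /d͡z/.
/ŋ/ is velar while /d͡z/ is alveolar; the output [n] is alveolar, matching the trigger — so the feature that spreads is place.
Manner and voice are unchanged, so the assimilation is partial, not total.
The same holds elsewhere in the data: /ŋ/ → [ɳ] after /ʂ/ (velar → retroflex, matching retroflex); /ŋ/ → [ɴ] after /χ/ (velar → uvular, matching uvular); /ŋ/ → [ɳ] after /ʈ/ (velar → retroflex, matching retroflex) — only place changes, and always toward the preceding segment.
The trigger is the preceding segment, so the direction is progressive (perseverative).

progressive place assimilation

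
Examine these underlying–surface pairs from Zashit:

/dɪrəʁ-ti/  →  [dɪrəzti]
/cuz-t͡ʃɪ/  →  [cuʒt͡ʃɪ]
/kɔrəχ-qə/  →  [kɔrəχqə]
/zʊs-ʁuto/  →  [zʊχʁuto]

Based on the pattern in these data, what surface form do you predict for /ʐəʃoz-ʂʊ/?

The data show regressive place assimilation: /ʁ/ → [z] before /t/; /z/ → [ʒ] before /t͡ʃ/; /s/ → [χ] before /ʁ/. In each pair only place changes, matching the following consonant, while manner and voice stay constant.
Nothing changes in [kɔrəχqə]: there the adjacent consonants already agree in place (/χ/ and /q/ are both uvular), so this form is consistent with the same rule.
The rule targets /z/ (voiced alveolar fricative), which sits before the trigger /ʂ/ (retroflex).
A voiced retroflex fricative is [ʐ], so the surface segment is [ʐ].

[ʐəʃoʐʂʊ]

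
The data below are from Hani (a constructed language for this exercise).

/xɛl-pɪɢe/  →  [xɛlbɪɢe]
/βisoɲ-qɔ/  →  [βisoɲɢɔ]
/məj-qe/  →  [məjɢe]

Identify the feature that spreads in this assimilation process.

The segment that alternates is /p/, which surfaces as [b] when adjacent to /l/.
The change voiceless → voiced matches the voicing of the preceding /l/, identifying this as voicing assimilation.
The other alternating forms pattern the same way: /q/ → [ɢ] after /ɲ/ (voiceless → voiced, matching voiced); /q/ → [ɢ] after /j/ (voiceless → voiced, matching voiced) — only voicing changes, and always toward the preceding segment.

voicing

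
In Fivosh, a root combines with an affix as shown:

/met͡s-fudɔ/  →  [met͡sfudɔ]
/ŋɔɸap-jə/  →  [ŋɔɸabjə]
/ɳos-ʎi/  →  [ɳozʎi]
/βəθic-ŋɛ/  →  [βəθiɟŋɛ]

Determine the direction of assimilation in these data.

regressive

Comparing underlying and surface forms, /p/ → [b] is the alternation; the neighbouring /j/ is constant.
The change voiceless → voiced matches the voicing of the following /j/, identifying this as voicing assimilation.
The other alternating forms pattern the same way: /s/ → [z] before /ʎ/ (voiceless → voiced, matching voiced); /c/ → [ɟ] before /ŋ/ (voiceless → voiced, matching voiced) — only voicing changes, and always toward the following segment.
No alternation appears in [met͡sfudɔ]: there the adjacent consonants already agree in voicing (/t͡s/ and /f/ are both voiceless), so this form is consistent with the same rule.
The trigger is the following segment, so the direction is regressive (anticipatory).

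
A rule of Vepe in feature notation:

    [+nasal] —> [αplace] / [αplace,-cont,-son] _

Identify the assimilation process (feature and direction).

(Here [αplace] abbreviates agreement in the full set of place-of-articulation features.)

progressive place assimilation

The shared variable α links the value of the place features (abbreviated [place]) on the target to the same value on the neighbouring segment, so place is the feature that assimilates.
The conditioning segment sits to the left of the focus bar, meaning the trigger precedes the segment that changes — progressive assimilation.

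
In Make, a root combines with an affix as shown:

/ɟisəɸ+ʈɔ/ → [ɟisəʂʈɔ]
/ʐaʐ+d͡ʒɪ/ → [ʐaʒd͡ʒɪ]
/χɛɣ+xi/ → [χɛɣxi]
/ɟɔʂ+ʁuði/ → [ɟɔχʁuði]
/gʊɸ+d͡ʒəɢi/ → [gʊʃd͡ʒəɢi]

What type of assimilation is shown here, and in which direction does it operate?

regressive place assimilation

Comparing underlying and surface forms, /ɸ/ → [ʂ] is the alternation; the neighbouring /ʈ/ is constant.
The change bilabial → retroflex matches the place of the following /ʈ/, identifying this as place assimilation.
Manner and voice are unchanged, so the assimilation is partial, not total.
The other alternating forms pattern the same way: /ʐ/ → [ʒ] before /d͡ʒ/ (retroflex → postalveolar, matching postalveolar); /ʂ/ → [χ] before /ʁ/ (retroflex → uvular, matching uvular); /ɸ/ → [ʃ] before /d͡ʒ/ (bilabial → postalveolar, matching postalveolar) — only place changes, and always toward the following segment.
No alternation appears in [χɛɣxi]: there the adjacent consonants already agree in place (/ɣ/ and /x/ are both velar), so this form is consistent with the same rule.
Since the segment that changes precedes the conditioning segment, the assimilation is regressive.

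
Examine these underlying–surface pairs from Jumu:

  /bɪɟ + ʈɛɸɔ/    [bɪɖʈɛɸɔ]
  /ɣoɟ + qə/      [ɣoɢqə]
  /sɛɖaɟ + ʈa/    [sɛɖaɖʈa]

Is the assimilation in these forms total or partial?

partial assimilation

The segment that alternates is /ɟ/, which surfaces as [ɖ] when adjacent to /ʈ/.
The change palatal → retroflex matches the place of the following /ʈ/, identifying this as place assimilation.
Manner and voice are unchanged, so the assimilation is partial, not total.
The same holds elsewhere in the data: /ɟ/ → [ɢ] before /q/ (palatal → uvular, matching uvular) — only place changes, and always toward the following segment.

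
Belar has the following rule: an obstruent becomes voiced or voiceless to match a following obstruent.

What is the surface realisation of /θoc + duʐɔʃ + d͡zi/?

/c/ is a voiceless palatal stop. The following trigger /d/ is voiced, so /c/ must become voiced as well.
The voiced palatal stop is [ɟ], so /c/ → [ɟ].
At the second juncture, /ʃ/ likewise becomes [ʒ] adjacent to /d͡z/.

[θoɟduʐɔʒd͡zi]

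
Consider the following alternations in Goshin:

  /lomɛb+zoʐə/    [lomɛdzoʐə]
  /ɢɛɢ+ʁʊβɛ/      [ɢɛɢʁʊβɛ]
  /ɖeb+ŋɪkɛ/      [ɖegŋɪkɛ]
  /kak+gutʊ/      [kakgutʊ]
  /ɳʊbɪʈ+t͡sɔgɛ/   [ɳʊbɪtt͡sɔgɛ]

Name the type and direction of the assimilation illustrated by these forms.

The segment that alternates is /b/, which surfaces as [d] when adjacent to /z/.
The change bilabial → alveolar matches the place of the following /z/, identifying this as place assimilation.
Manner and voice are unchanged, so the assimilation is partial, not total.
Checking the remaining alternations: /b/ → [g] before /ŋ/ (bilabial → velar, matching velar); /ʈ/ → [t] before /t͡s/ (retroflex → alveolar, matching alveolar) — only place changes, and always toward the following segment.
Nothing changes in [ɢɛɢʁʊβɛ], [kakgutʊ]: there the adjacent consonants already agree in place (/ɢ/ and /ʁ/ are both uvular; /k/ and /g/ are both velar), so these forms are consistent with the same rule.
The trigger is the following segment, so the direction is regressive (anticipatory).

regressive place assimilation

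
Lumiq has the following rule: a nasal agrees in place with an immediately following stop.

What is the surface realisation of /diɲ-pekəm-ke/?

[dimpekəŋke]

The rule targets /ɲ/ (voiced palatal nasal), which sits before the trigger /p/ (bilabial).
The voiced bilabial nasal is [m], so /ɲ/ → [m].
At the second juncture, /m/ likewise becomes [ŋ] adjacent to /k/.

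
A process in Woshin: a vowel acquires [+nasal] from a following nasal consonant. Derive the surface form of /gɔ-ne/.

The vowel /ɔ/ is adjacent to the following nasal /n/, so it acquires [+nasal] and surfaces as [ɔ̃].

[gɔ̃ne]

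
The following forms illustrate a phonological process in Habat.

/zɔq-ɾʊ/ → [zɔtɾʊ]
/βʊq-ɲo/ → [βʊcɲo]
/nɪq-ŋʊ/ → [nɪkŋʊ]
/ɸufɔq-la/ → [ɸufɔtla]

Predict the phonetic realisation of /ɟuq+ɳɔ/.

The data show regressive place assimilation: /q/ → [t] before /ɾ/; /q/ → [c] before /ɲ/; /q/ → [k] before /ŋ/; /q/ → [t] before /l/. In each pair only place changes, matching the following consonant, while manner and voice stay constant.
The rule targets /q/ (voiceless uvular stop), which sits before the trigger /ɳ/ (retroflex).
Changing only its place to retroflex gives [ʈ] — the voiceless retroflex stop.

[ɟuʈɳɔ]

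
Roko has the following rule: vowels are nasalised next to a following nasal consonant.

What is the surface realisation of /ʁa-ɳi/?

/a/ sits next to the nasal /ɳ/ and is therefore nasalised to [ã].

[ʁãɳi]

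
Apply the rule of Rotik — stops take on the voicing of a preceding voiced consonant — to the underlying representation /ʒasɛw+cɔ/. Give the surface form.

The rule targets /c/ (voiceless palatal stop), which sits after the trigger /w/ (voiced).
A voiced palatal stop is [ɟ], so the surface segment is [ɟ].

[ʒasɛwɟɔ]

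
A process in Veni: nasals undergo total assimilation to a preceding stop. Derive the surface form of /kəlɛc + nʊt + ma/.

[kəlɛccʊtta]

/n/ is the segment targeted by the rule; it sits immediately after /c/, so it assimilates completely and surfaces as [c].
The same rule applies at the second boundary: /m/ → [t] next to /t/.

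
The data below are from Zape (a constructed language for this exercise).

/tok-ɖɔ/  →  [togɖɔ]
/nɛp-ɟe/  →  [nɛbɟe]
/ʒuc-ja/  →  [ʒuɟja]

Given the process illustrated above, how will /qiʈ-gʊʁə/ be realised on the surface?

[qiɖgʊʁə]

The data show regressive voicing assimilation: /k/ → [g] before /ɖ/; /p/ → [b] before /ɟ/; /c/ → [ɟ] before /j/. In each pair only voicing changes, matching the following consonant, while place and manner stay constant.
/ʈ/ is a voiceless retroflex stop. The following trigger /g/ is voiced, so /ʈ/ must become voiced as well.
The voiced retroflex stop is [ɖ], so /ʈ/ → [ɖ].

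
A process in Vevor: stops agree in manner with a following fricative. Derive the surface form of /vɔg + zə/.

The rule targets /g/ (voiced velar stop), which sits before the trigger /z/ (fricative).
The voiced velar fricative is [ɣ], so /g/ → [ɣ].

[vɔɣzə]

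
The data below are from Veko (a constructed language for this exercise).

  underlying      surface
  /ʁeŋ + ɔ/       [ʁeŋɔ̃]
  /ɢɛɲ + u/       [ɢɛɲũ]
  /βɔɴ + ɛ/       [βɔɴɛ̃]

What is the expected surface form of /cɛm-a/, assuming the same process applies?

[cɛmã]

The data show progressive nasality assimilation (vowel nasalisation): /ɔ/ → [ɔ̃] after /ŋ/; /u/ → [ũ] after /ɲ/; /ɛ/ → [ɛ̃] after /ɴ/ — a vowel is nasalised by an immediately preceding nasal consonant.
/a/ sits next to the nasal /m/ and is therefore nasalised to [ã].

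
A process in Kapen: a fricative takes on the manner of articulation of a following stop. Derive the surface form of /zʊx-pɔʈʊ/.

The rule targets /x/ (voiceless velar fricative), which sits before the trigger /p/ (stop).
A voiceless velar stop is [k], so the surface segment is [k].

[zʊkpɔʈʊ]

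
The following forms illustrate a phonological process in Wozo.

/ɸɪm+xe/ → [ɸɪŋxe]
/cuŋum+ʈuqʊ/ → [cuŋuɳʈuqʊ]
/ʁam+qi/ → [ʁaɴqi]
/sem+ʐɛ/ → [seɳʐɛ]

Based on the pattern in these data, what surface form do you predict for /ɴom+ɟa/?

The data show regressive place assimilation: /m/ → [ŋ] before /x/; /m/ → [ɳ] before /ʈ/; /m/ → [ɴ] before /q/; /m/ → [ɳ] before /ʐ/. In each pair only place changes, matching the following consonant, while manner and voice stay constant.
The rule targets /m/ (voiced bilabial nasal), which sits before the trigger /ɟ/ (palatal).
A voiced palatal nasal is [ɲ], so the surface segment is [ɲ].

[ɴoɲɟa]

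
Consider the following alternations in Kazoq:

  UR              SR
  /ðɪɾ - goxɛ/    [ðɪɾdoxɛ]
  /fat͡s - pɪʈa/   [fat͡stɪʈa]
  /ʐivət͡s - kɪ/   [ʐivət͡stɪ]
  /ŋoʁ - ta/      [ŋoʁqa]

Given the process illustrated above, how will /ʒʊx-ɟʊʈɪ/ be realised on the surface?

The data show progressive place assimilation: /g/ → [d] after /ɾ/; /p/ → [t] after /t͡s/; /k/ → [t] after /t͡s/; /t/ → [q] after /ʁ/. In each pair only place changes, matching the preceding consonant, while manner and voice stay constant.
/ɟ/ is a voiced palatal stop. The preceding trigger /x/ is velar, so /ɟ/ must become velar as well.
The voiced velar stop is [g], so /ɟ/ → [g].

[ʒʊxgʊʈɪ]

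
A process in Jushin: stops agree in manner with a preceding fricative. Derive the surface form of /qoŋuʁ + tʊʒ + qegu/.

[qoŋuʁsʊʒχegu]

The rule targets /t/ (voiceless alveolar stop), which sits after the trigger /ʁ/ (fricative).
The voiceless alveolar fricative is [s], so /t/ → [s].
The same rule applies at the second boundary: /q/ → [χ] next to /ʒ/.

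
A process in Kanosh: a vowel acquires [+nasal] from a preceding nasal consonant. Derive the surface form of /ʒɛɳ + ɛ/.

[ʒɛɳɛ̃]

The vowel /ɛ/ is adjacent to the preceding nasal /ɳ/, so it acquires [+nasal] and surfaces as [ɛ̃].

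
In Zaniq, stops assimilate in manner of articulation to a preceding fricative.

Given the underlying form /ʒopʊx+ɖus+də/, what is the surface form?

/ɖ/ is a voiced retroflex stop. The preceding trigger /x/ is a fricative, so /ɖ/ must become a fricative as well.
A voiced retroflex fricative is [ʐ], so the surface segment is [ʐ].
At the second juncture, /d/ likewise becomes [z] adjacent to /s/.

[ʒopʊxʐuszə]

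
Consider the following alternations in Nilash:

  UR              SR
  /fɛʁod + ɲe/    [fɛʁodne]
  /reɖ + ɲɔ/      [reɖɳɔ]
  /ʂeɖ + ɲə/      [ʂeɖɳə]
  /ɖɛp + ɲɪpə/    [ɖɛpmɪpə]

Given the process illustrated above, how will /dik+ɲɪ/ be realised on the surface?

[dikŋɪ]

The data show progressive place assimilation: /ɲ/ → [n] after /d/; /ɲ/ → [ɳ] after /ɖ/; /ɲ/ → [m] after /p/. In each pair only place changes, matching the preceding consonant, while manner and voice stay constant.
/ɲ/ is a voiced palatal nasal. The preceding trigger /k/ is velar, so /ɲ/ must become velar as well.
The voiced velar nasal is [ŋ], so /ɲ/ → [ŋ].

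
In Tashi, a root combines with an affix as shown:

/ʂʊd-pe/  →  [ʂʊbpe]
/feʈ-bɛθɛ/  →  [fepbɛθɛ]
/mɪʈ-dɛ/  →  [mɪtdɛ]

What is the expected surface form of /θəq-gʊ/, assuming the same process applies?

The data show regressive place assimilation: /d/ → [b] before /p/; /ʈ/ → [p] before /b/; /ʈ/ → [t] before /d/. In each pair only place changes, matching the following consonant, while manner and voice stay constant.
The rule targets /q/ (voiceless uvular stop), which sits before the trigger /g/ (velar).
The voiceless velar stop is [k], so /q/ → [k].

[θəkgʊ]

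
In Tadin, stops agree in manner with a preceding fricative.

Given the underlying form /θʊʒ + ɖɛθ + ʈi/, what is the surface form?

/ɖ/ is a voiced retroflex stop. The preceding trigger /ʒ/ is a fricative, so /ɖ/ must become a fricative as well.
The voiced retroflex fricative is [ʐ], so /ɖ/ → [ʐ].
At the second juncture, /ʈ/ likewise becomes [ʂ] adjacent to /θ/.

[θʊʒʐɛθʂi]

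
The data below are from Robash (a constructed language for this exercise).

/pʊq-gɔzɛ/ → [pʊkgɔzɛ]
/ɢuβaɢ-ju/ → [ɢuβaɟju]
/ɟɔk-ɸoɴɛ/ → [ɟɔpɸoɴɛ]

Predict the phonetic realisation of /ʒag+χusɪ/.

[ʒaɢχusɪ]

The data show regressive place assimilation: /q/ → [k] before /g/; /ɢ/ → [ɟ] before /j/; /k/ → [p] before /ɸ/. In each pair only place changes, matching the following consonant, while manner and voice stay constant.
The rule targets /g/ (voiced velar stop), which sits before the trigger /χ/ (uvular).
The voiced uvular stop is [ɢ], so /g/ → [ɢ].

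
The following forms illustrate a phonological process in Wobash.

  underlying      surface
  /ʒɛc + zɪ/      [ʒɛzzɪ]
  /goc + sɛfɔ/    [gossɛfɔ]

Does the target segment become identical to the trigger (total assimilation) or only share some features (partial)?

total assimilation

The segment that alternates is /c/, which surfaces as [z] when adjacent to /z/.
The output [z] is identical to the trigger /z/ — every feature (place, manner, voicing) has been copied — so this is total assimilation.
The other form behaves the same way: /c/ → [s] before /s/ — in each case the output is a copy of the following consonant.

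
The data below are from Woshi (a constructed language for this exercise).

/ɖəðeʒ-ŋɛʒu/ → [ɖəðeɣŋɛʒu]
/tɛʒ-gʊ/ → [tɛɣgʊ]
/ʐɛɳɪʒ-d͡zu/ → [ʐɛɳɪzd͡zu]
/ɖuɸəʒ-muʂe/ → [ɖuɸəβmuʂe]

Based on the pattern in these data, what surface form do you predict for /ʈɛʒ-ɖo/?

[ʈɛʐɖo]

The data show regressive place assimilation: /ʒ/ → [ɣ] before /ŋ/; /ʒ/ → [ɣ] before /g/; /ʒ/ → [z] before /d͡z/; /ʒ/ → [β] before /m/. In each pair only place changes, matching the following consonant, while manner and voice stay constant.
The rule targets /ʒ/ (voiced postalveolar fricative), which sits before the trigger /ɖ/ (retroflex).
A voiced retroflex fricative is [ʐ], so the surface segment is [ʐ].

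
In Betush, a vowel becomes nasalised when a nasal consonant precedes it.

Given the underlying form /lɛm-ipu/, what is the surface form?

/i/ sits next to the nasal /m/ and is therefore nasalised to [ĩ].

[lɛmĩpu]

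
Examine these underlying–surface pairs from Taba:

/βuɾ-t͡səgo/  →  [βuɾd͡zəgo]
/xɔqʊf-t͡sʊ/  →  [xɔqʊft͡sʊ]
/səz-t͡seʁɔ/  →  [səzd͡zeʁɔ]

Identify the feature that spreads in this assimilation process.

The segment that alternates is /t͡s/, which surfaces as [d͡z] when adjacent to /ɾ/.
The change voiceless → voiced matches the voicing of the preceding /ɾ/, identifying this as voicing assimilation.
The same holds elsewhere in the data: /t͡s/ → [d͡z] after /z/ (voiceless → voiced, matching voiced) — only voicing changes, and always toward the preceding segment.
Nothing changes in [xɔqʊft͡sʊ]: there the adjacent consonants already agree in voicing (/t͡s/ and /f/ are both voiceless), so this form is consistent with the same rule.

voicing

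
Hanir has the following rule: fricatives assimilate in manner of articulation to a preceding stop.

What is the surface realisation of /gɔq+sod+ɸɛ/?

[gɔqtodpɛ]

/s/ is a voiceless alveolar fricative. The preceding trigger /q/ is a stop, so /s/ must become a stop as well.
Changing only its manner to stop gives [t] — the voiceless alveolar stop.
The same rule applies at the second boundary: /ɸ/ → [p] next to /d/.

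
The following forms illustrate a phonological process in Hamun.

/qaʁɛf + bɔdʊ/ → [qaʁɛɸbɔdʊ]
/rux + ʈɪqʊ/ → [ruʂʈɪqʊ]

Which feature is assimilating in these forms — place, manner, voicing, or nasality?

place

Comparing underlying and surface forms, /f/ → [ɸ] is the alternation; the neighbouring /b/ is constant.
The change labiodental → bilabial matches the place of the following /b/, identifying this as place assimilation.
The other alternating form patterns the same way: /x/ → [ʂ] before /ʈ/ (velar → retroflex, matching retroflex) — only place changes, and always toward the following segment.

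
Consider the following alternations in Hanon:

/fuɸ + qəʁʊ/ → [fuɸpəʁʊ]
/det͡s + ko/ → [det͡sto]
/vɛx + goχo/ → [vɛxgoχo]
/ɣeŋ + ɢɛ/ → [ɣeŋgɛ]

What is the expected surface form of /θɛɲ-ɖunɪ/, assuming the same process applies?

The data show progressive place assimilation: /q/ → [p] after /ɸ/; /k/ → [t] after /t͡s/; /ɢ/ → [g] after /ŋ/. In each pair only place changes, matching the preceding consonant, while manner and voice stay constant.
No alternation appears in [vɛxgoχo]: there the adjacent consonants already agree in place (/g/ and /x/ are both velar), so this form is consistent with the same rule.
The rule targets /ɖ/ (voiced retroflex stop), which sits after the trigger /ɲ/ (palatal).
The voiced palatal stop is [ɟ], so /ɖ/ → [ɟ].

[θɛɲɟunɪ]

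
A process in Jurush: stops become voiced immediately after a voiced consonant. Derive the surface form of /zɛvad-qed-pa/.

The rule targets /q/ (voiceless uvular stop), which sits after the trigger /d/ (voiced).
A voiced uvular stop is [ɢ], so the surface segment is [ɢ].
The same rule applies at the second boundary: /p/ → [b] next to /d/.

[zɛvadɢedba]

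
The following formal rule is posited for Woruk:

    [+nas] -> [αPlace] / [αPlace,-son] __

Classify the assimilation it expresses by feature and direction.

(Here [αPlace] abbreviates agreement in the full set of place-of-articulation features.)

The rule copies the place features (abbreviated [Place]) from the environment onto the target, so the assimilating feature is place.
Since the environment is written before the underscore, the trigger precedes the target; the direction is progressive.

progressive place assimilation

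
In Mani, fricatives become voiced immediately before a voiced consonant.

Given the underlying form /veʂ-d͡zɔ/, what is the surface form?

[veʐd͡zɔ]

/ʂ/ is a voiceless retroflex fricative. The following trigger /d͡z/ is voiced, so /ʂ/ must become voiced as well.
Changing only its voicing to voiced gives [ʐ] — the voiced retroflex fricative.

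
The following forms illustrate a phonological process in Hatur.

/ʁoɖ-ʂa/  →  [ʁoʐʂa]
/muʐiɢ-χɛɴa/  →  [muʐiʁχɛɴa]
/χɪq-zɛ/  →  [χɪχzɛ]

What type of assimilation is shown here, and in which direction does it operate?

regressive manner assimilation

Underlying /ɖ/ is realised as [ʐ] next to /ʂ/; /ʂ/ itself does not change.
/ɖ/ is a stop while /ʂ/ is a fricative; the output [ʐ] is a fricative, matching the trigger — so the feature that spreads is manner.
Place and voice are unchanged, so the assimilation is partial, not total.
The same holds elsewhere in the data: /ɢ/ → [ʁ] before /χ/ (stop → fricative, matching a fricative); /q/ → [χ] before /z/ (stop → fricative, matching a fricative) — only manner changes, and always toward the following segment.
Since the segment that changes precedes the conditioning segment, the assimilation is regressive.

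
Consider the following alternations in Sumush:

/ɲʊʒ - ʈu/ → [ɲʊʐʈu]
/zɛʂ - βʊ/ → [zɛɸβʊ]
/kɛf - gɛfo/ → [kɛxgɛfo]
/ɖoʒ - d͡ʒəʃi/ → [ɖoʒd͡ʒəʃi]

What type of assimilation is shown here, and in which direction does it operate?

regressive place assimilation

Underlying /ʒ/ is realised as [ʐ] next to /ʈ/; /ʈ/ itself does not change.
The change postalveolar → retroflex matches the place of the following /ʈ/, identifying this as place assimilation.
Manner and voice are unchanged, so the assimilation is partial, not total.
The same holds elsewhere in the data: /ʂ/ → [ɸ] before /β/ (retroflex → bilabial, matching bilabial); /f/ → [x] before /g/ (labiodental → velar, matching velar) — only place changes, and always toward the following segment.
Nothing changes in [ɖoʒd͡ʒəʃi]: there the adjacent consonants already agree in place (/ʒ/ and /d͡ʒ/ are both postalveolar), so this form is consistent with the same rule.
The trigger is the following segment, so the direction is regressive (anticipatory).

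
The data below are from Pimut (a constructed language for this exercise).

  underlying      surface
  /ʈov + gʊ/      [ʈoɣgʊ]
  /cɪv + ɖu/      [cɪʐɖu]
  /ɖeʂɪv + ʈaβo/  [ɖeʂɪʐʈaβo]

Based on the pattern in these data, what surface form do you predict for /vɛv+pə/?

The data show regressive place assimilation: /v/ → [ɣ] before /g/; /v/ → [ʐ] before /ɖ/; /v/ → [ʐ] before /ʈ/. In each pair only place changes, matching the following consonant, while manner and voice stay constant.
The rule targets /v/ (voiced labiodental fricative), which sits before the trigger /p/ (bilabial).
A voiced bilabial fricative is [β], so the surface segment is [β].

[vɛβpə]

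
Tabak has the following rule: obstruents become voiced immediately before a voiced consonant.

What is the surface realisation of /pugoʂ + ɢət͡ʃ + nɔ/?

[pugoʐɢəd͡ʒnɔ]

/ʂ/ is a voiceless retroflex fricative. The following trigger /ɢ/ is voiced, so /ʂ/ must become voiced as well.
Changing only its voicing to voiced gives [ʐ] — the voiced retroflex fricative.
At the second juncture, /t͡ʃ/ likewise becomes [d͡ʒ] adjacent to /n/.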